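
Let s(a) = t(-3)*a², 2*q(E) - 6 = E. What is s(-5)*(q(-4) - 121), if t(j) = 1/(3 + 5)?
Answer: -375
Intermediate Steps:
t(j) = ⅛ (t(j) = 1/8 = ⅛)
q(E) = 3 + E/2
s(a) = a²/8
s(-5)*(q(-4) - 121) = ((⅛)*(-5)²)*((3 + (½)*(-4)) - 121) = ((⅛)*25)*((3 - 2) - 121) = 25*(1 - 121)/8 = (25/8)*(-120) = -375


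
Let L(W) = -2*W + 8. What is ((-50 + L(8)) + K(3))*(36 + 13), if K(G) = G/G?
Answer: -2793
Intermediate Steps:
K(G) = 1
L(W) = 8 - 2*W
((-50 + L(8)) + K(3))*(36 + 13) = ((-50 + (8 - 2*8)) + 1)*(36 + 13) = ((-50 + (8 - 16)) + 1)*49 = ((-50 - 8) + 1)*49 = (-58 + 1)*49 = -57*49 = -2793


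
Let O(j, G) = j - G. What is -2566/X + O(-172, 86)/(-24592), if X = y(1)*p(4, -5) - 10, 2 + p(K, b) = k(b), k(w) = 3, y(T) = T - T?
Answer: 15776413/61480 ≈ 256.61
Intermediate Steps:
y(T) = 0
p(K, b) = 1 (p(K, b) = -2 + 3 = 1)
X = -10 (X = 0*1 - 10 = 0 - 10 = -10)
-2566/X + O(-172, 86)/(-24592) = -2566/(-10) + (-172 - 1*86)/(-24592) = -2566*(-⅒) + (-172 - 86)*(-1/24592) = 1283/5 - 258*(-1/24592) = 1283/5 + 129/12296 = 15776413/61480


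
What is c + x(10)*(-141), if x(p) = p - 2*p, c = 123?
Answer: 1533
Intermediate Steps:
x(p) = -p
c + x(10)*(-141) = 123 - 1*10*(-141) = 123 - 10*(-141) = 123 + 1410 = 1533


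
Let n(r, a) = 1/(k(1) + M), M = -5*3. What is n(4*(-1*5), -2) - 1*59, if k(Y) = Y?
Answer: -827/14 ≈ -59.071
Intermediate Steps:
M = -15
n(r, a) = -1/14 (n(r, a) = 1/(1 - 15) = 1/(-14) = -1/14)
n(4*(-1*5), -2) - 1*59 = -1/14 - 1*59 = -1/14 - 59 = -827/14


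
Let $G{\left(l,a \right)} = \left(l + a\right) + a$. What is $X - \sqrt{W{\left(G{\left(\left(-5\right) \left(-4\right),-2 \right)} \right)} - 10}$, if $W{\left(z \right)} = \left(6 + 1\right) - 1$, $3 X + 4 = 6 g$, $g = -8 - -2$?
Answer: $- \frac{40}{3} - 2 i \approx -13.333 - 2.0 i$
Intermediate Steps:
$g = -6$ ($g = -8 + 2 = -6$)
$G{\left(l,a \right)} = l + 2 a$ ($G{\left(l,a \right)} = \left(a + l\right) + a = l + 2 a$)
$X = - \frac{40}{3}$ ($X = - \frac{4}{3} + \frac{6 \left(-6\right)}{3} = - \frac{4}{3} + \frac{1}{3} \left(-36\right) = - \frac{4}{3} - 12 = - \frac{40}{3} \approx -13.333$)
$W{\left(z \right)} = 6$ ($W{\left(z \right)} = 7 - 1 = 6$)
$X - \sqrt{W{\left(G{\left(\left(-5\right) \left(-4\right),-2 \right)} \right)} - 10} = - \frac{40}{3} - \sqrt{6 - 10} = - \frac{40}{3} - \sqrt{-4} = - \frac{40}{3} - 2 i$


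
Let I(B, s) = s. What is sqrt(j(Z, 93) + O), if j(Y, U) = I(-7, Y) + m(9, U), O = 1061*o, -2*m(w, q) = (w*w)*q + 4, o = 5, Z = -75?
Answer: sqrt(5846)/2 ≈ 38.230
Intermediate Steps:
m(w, q) = -2 - q*w**2/2 (m(w, q) = -((w*w)*q + 4)/2 = -(w**2*q + 4)/2 = -(q*w**2 + 4)/2 = -(4 + q*w**2)/2 = -2 - q*w**2/2)
O = 5305 (O = 1061*5 = 5305)
j(Y, U) = -2 + Y - 81*U/2 (j(Y, U) = Y + (-2 - 1/2*U*9**2) = Y + (-2 - 1/2*U*81) = Y + (-2 - 81*U/2) = -2 + Y - 81*U/2)
sqrt(j(Z, 93) + O) = sqrt((-2 - 75 - 81/2*93) + 5305) = sqrt((-2 - 75 - 7533/2) + 5305) = sqrt(-7687/2 + 5305) = sqrt(2923/2) = sqrt(5846)/2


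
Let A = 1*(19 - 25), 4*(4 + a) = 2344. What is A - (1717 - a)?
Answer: -1141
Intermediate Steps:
a = 582 (a = -4 + (¼)*2344 = -4 + 586 = 582)
A = -6 (A = 1*(-6) = -6)
A - (1717 - a) = -6 - (1717 - 1*582) = -6 - (1717 - 582) = -6 - 1*1135 = -6 - 1135 = -1141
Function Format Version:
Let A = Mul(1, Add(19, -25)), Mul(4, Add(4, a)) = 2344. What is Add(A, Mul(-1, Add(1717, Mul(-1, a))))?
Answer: -1141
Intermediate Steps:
a = 582 (a = Add(-4, Mul(Rational(1, 4), 2344)) = Add(-4, 586) = 582)
A = -6 (A = Mul(1, -6) = -6)
Add(A, Mul(-1, Add(1717, Mul(-1, a)))) = Add(-6, Mul(-1, Add(1717, Mul(-1, 582)))) = Add(-6, Mul(-1, Add(1717, -582))) = Add(-6, Mul(-1, 1135)) = Add(-6, -1135) = -1141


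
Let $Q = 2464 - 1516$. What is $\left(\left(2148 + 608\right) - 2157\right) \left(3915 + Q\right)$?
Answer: $2912937$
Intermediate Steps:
$Q = 948$ ($Q = 2464 - 1516 = 948$)
$\left(\left(2148 + 608\right) - 2157\right) \left(3915 + Q\right) = \left(\left(2148 + 608\right) - 2157\right) \left(3915 + 948\right) = \left(2756 - 2157\right) 4863 = 599 \cdot 4863 = 2912937$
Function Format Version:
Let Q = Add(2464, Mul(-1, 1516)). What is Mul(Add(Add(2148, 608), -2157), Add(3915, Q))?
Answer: 2912937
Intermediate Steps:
Q = 948 (Q = Add(2464, -1516) = 948)
Mul(Add(Add(2148, 608), -2157), Add(3915, Q)) = Mul(Add(Add(2148, 608), -2157), Add(3915, 948)) = Mul(Add(2756, -2157), 4863) = Mul(599, 4863) = 2912937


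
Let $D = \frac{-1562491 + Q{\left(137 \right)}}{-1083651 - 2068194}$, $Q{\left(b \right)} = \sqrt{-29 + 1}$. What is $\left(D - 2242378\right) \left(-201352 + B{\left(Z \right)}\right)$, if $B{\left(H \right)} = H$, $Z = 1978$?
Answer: $\frac{469700310301466902}{1050615} + \frac{132916 i \sqrt{7}}{1050615} \approx 4.4707 \cdot 10^{11} + 0.33472 i$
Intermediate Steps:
$Q{\left(b \right)} = 2 i \sqrt{7}$ ($Q{\left(b \right)} = \sqrt{-28} = 2 i \sqrt{7}$)
$D = \frac{1562491}{3151845} - \frac{2 i \sqrt{7}}{3151845}$ ($D = \frac{-1562491 + 2 i \sqrt{7}}{-1083651 - 2068194} = \frac{-1562491 + 2 i \sqrt{7}}{-3151845} = \left(-1562491 + 2 i \sqrt{7}\right) \left(- \frac{1}{3151845}\right) = \frac{1562491}{3151845} - \frac{2 i \sqrt{7}}{3151845} \approx 0.49574 - 1.6789 \cdot 10^{-6} i$)
$\left(D - 2242378\right) \left(-201352 + B{\left(Z \right)}\right) = \left(\left(\frac{1562491}{3151845} - \frac{2 i \sqrt{7}}{3151845}\right) - 2242378\right) \left(-201352 + 1978\right) = \left(- \frac{7067626324919}{3151845} - \frac{2 i \sqrt{7}}{3151845}\right) \left(-199374\right) = \frac{469700310301466902}{1050615} + \frac{132916 i \sqrt{7}}{1050615}$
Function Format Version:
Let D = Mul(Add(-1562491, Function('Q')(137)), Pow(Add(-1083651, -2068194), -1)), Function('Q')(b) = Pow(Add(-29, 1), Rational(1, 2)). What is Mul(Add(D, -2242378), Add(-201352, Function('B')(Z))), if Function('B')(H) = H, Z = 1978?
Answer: Add(Rational(469700310301466902, 1050615), Mul(Rational(132916, 1050615), I, Pow(7, Rational(1, 2)))) ≈ Add(4.4707e+11, Mul(0.33472, I))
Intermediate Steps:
Function('Q')(b) = Mul(2, I, Pow(7, Rational(1, 2))) (Function('Q')(b) = Pow(-28, Rational(1, 2)) = Mul(2, I, Pow(7, Rational(1, 2))))
D = Add(Rational(1562491, 3151845), Mul(Rational(-2, 3151845), I, Pow(7, Rational(1, 2)))) (D = Mul(Add(-1562491, Mul(2, I, Pow(7, Rational(1, 2)))), Pow(Add(-1083651, -2068194), -1)) = Mul(Add(-1562491, Mul(2, I, Pow(7, Rational(1, 2)))), Pow(-3151845, -1)) = Mul(Add(-1562491, Mul(2, I, Pow(7, Rational(1, 2)))), Rational(-1, 3151845)) = Add(Rational(1562491, 3151845), Mul(Rational(-2, 3151845), I, Pow(7, Rational(1, 2)))) ≈ Add(0.49574, Mul(-1.6789e-6, I)))
Mul(Add(D, -2242378), Add(-201352, Function('B')(Z))) = Mul(Add(Add(Rational(1562491, 3151845), Mul(Rational(-2, 3151845), I, Pow(7, Rational(1, 2)))), -2242378), Add(-201352, 1978)) = Mul(Add(Rational(-7067626324919, 3151845), Mul(Rational(-2, 3151845), I, Pow(7, Rational(1, 2)))), -199374) = Add(Rational(469700310301466902, 1050615), Mul(Rational(132916, 1050615), I, Pow(7, Rational(1, 2))))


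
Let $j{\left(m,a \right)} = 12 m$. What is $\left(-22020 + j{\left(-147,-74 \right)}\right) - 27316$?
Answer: $-51100$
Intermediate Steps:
$\left(-22020 + j{\left(-147,-74 \right)}\right) - 27316 = \left(-22020 + 12 \left(-147\right)\right) - 27316 = \left(-22020 - 1764\right) - 27316 = -23784 - 27316 = -51100$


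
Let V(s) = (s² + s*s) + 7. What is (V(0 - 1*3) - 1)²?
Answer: 576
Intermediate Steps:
V(s) = 7 + 2*s² (V(s) = (s² + s²) + 7 = 2*s² + 7 = 7 + 2*s²)
(V(0 - 1*3) - 1)² = ((7 + 2*(0 - 1*3)²) - 1)² = ((7 + 2*(0 - 3)²) - 1)² = ((7 + 2*(-3)²) - 1)² = ((7 + 2*9) - 1)² = ((7 + 18) - 1)² = (25 - 1)² = 24² = 576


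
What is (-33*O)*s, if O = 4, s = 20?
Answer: -2640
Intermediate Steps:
(-33*O)*s = -33*4*20 = -132*20 = -2640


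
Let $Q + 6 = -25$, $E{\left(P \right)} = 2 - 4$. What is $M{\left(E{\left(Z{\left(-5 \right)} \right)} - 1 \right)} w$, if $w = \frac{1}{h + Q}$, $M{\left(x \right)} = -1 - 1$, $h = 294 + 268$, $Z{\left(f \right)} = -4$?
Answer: $- \frac{2}{531} \approx -0.0037665$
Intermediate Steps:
$E{\left(P \right)} = -2$
$Q = -31$ ($Q = -6 - 25 = -31$)
$h = 562$
$M{\left(x \right)} = -2$
$w = \frac{1}{531}$ ($w = \frac{1}{562 - 31} = \frac{1}{531} \approx 0.0018832$)
$M{\left(E{\left(Z{\left(-5 \right)} \right)} - 1 \right)} w = \left(-2\right) \frac{1}{531} = - \frac{2}{531}$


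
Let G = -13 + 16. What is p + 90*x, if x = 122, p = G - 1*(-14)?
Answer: 10997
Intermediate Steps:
G = 3
p = 17 (p = 3 - 1*(-14) = 3 + 14 = 17)
p + 90*x = 17 + 90*122 = 17 + 10980 = 10997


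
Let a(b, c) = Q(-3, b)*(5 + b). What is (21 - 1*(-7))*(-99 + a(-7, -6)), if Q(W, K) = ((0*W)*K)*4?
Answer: -2772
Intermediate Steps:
Q(W, K) = 0 (Q(W, K) = (0*K)*4 = 0*4 = 0)
a(b, c) = 0 (a(b, c) = 0*(5 + b) = 0)
(21 - 1*(-7))*(-99 + a(-7, -6)) = (21 - 1*(-7))*(-99 + 0) = (21 + 7)*(-99) = 28*(-99) = -2772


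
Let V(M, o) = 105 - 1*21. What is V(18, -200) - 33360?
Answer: -33276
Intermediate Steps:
V(M, o) = 84 (V(M, o) = 105 - 21 = 84)
V(18, -200) - 33360 = 84 - 33360 = -33276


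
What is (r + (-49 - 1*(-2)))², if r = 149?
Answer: 10404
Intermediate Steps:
(r + (-49 - 1*(-2)))² = (149 + (-49 - 1*(-2)))² = (149 + (-49 + 2))² = (149 - 47)² = 102² = 10404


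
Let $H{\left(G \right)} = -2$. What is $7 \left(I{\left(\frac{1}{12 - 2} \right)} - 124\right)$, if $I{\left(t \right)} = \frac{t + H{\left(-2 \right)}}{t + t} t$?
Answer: $- \frac{17493}{20} \approx -874.65$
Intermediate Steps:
$I{\left(t \right)} = -1 + \frac{t}{2}$ ($I{\left(t \right)} = \frac{t - 2}{t + t} t = \frac{-2 + t}{2 t} t = -1 + \frac{t}{2}$)
$7 \left(I{\left(\frac{1}{12 - 2} \right)} - 124\right) = 7 \left(\left(-1 + \frac{1}{2 \left(12 - 2\right)}\right) - 124\right) = 7 \left(\left(-1 + \frac{1}{2 \cdot 10}\right) - 124\right) = 7 \left(\left(-1 + \frac{1}{2} \cdot \frac{1}{10}\right) - 124\right) = 7 \left(\left(-1 + \frac{1}{20}\right) - 124\right) = 7 \left(- \frac{19}{20} - 124\right) = 7 \left(- \frac{2499}{20}\right) = - \frac{17493}{20}$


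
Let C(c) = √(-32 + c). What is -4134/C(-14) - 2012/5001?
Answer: -2012/5001 + 2067*I*√46/23 ≈ -0.40232 + 609.53*I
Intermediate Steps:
-4134/C(-14) - 2012/5001 = -4134/√(-32 - 14) - 2012/5001 = -4134*(-I*√46/46) - 2012*1/5001 = -4134*(-I*√46/46) - 2012/5001 = -(-2067)*I*√46/23 - 2012/5001 = 2067*I*√46/23 - 2012/5001 = -2012/5001 + 2067*I*√46/23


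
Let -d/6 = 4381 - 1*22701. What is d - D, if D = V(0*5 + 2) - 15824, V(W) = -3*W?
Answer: 125750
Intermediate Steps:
d = 109920 (d = -6*(4381 - 1*22701) = -6*(4381 - 22701) = -6*(-18320) = 109920)
D = -15830 (D = -3*(0*5 + 2) - 15824 = -3*(0 + 2) - 15824 = -3*2 - 15824 = -6 - 15824 = -15830)
d - D = 109920 - 1*(-15830) = 109920 + 15830 = 125750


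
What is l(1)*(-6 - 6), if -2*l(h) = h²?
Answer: 6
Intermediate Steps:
l(h) = -h²/2
l(1)*(-6 - 6) = (-½*1²)*(-6 - 6) = -½*1*(-12) = -½*(-12) = 6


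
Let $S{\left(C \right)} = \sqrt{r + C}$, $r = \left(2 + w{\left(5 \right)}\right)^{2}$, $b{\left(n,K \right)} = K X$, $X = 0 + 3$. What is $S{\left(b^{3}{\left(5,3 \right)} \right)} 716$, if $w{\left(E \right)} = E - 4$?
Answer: $2148 \sqrt{82} \approx 19451.0$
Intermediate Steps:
$X = 3$
$w{\left(E \right)} = -4 + E$ ($w{\left(E \right)} = E - 4 = -4 + E$)
$b{\left(n,K \right)} = 3 K$ ($b{\left(n,K \right)} = K 3 = 3 K$)
$r = 9$ ($r = \left(2 + \left(-4 + 5\right)\right)^{2} = \left(2 + 1\right)^{2} = 3^{2} = 9$)
$S{\left(C \right)} = \sqrt{9 + C}$
$S{\left(b^{3}{\left(5,3 \right)} \right)} 716 = \sqrt{9 + \left(3 \cdot 3\right)^{3}} \cdot 716 = \sqrt{9 + 9^{3}} \cdot 716 = \sqrt{9 + 729} \cdot 716 = \sqrt{738} \cdot 716 = 3 \sqrt{82} \cdot 716 = 2148 \sqrt{82}$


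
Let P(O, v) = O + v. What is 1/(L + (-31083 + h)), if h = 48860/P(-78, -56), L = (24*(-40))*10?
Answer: -67/2750191 ≈ -2.4362e-5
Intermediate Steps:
L = -9600 (L = -960*10 = -9600)
h = -24430/67 (h = 48860/(-78 - 56) = 48860/(-134) = 48860*(-1/134) = -24430/67 ≈ -364.63)
1/(L + (-31083 + h)) = 1/(-9600 + (-31083 - 24430/67)) = 1/(-9600 - 2106991/67) = 1/(-2750191/67) = -67/2750191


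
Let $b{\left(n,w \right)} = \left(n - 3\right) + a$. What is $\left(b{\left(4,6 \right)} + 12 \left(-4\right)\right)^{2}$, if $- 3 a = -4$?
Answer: $\frac{18769}{9} \approx 2085.4$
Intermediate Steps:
$a = \frac{4}{3}$ ($a = \left(- \frac{1}{3}\right) \left(-4\right) = \frac{4}{3} \approx 1.3333$)
$b{\left(n,w \right)} = - \frac{5}{3} + n$ ($b{\left(n,w \right)} = \left(n - 3\right) + \frac{4}{3} = \left(-3 + n\right) + \frac{4}{3} = - \frac{5}{3} + n$)
$\left(b{\left(4,6 \right)} + 12 \left(-4\right)\right)^{2} = \left(\left(- \frac{5}{3} + 4\right) + 12 \left(-4\right)\right)^{2} = \left(\frac{7}{3} - 48\right)^{2} = \left(- \frac{137}{3}\right)^{2} = \frac{18769}{9}$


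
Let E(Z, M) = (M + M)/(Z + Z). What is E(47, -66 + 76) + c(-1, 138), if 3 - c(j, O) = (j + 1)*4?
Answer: 151/47 ≈ 3.2128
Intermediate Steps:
c(j, O) = -1 - 4*j (c(j, O) = 3 - (j + 1)*4 = 3 - (1 + j)*4 = 3 - (4 + 4*j) = 3 + (-4 - 4*j) = -1 - 4*j)
E(Z, M) = M/Z (E(Z, M) = (2*M)/((2*Z)) = (2*M)*(1/(2*Z)) = M/Z)
E(47, -66 + 76) + c(-1, 138) = (-66 + 76)/47 + (-1 - 4*(-1)) = 10*(1/47) + (-1 + 4) = 10/47 + 3 = 151/47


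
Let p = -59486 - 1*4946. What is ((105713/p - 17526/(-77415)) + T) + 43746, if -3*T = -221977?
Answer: 587272138311737/4988003280 ≈ 1.1774e+5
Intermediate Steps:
T = 221977/3 (T = -⅓*(-221977) = 221977/3 ≈ 73992.)
p = -64432 (p = -59486 - 4946 = -64432)
((105713/p - 17526/(-77415)) + T) + 43746 = ((105713/(-64432) - 17526/(-77415)) + 221977/3) + 43746 = ((105713*(-1/64432) - 17526*(-1/77415)) + 221977/3) + 43746 = ((-105713/64432 + 5842/25805) + 221977/3) + 43746 = (-2351512221/1662667760 + 221977/3) + 43746 = 369066946824857/4988003280 + 43746 = 587272138311737/4988003280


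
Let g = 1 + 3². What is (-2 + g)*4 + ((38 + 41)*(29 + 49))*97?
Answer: 597746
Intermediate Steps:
g = 10 (g = 1 + 9 = 10)
(-2 + g)*4 + ((38 + 41)*(29 + 49))*97 = (-2 + 10)*4 + ((38 + 41)*(29 + 49))*97 = 8*4 + (79*78)*97 = 32 + 6162*97 = 32 + 597714 = 597746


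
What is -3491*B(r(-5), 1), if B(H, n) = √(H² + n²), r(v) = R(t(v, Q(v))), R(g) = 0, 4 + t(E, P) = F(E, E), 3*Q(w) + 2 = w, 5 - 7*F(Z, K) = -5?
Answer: -3491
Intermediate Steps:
F(Z, K) = 10/7 (F(Z, K) = 5/7 - ⅐*(-5) = 5/7 + 5/7 = 10/7)
Q(w) = -⅔ + w/3
t(E, P) = -18/7 (t(E, P) = -4 + 10/7 = -18/7)
r(v) = 0
-3491*B(r(-5), 1) = -3491*√(0² + 1²) = -3491*√(0 + 1) = -3491*√1 = -3491*1 = -3491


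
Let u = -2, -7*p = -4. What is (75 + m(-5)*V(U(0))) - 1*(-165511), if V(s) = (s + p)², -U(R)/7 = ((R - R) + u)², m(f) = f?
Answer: 7929394/49 ≈ 1.6182e+5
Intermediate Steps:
p = 4/7 (p = -⅐*(-4) = 4/7 ≈ 0.57143)
U(R) = -28 (U(R) = -7*((R - R) - 2)² = -7*(0 - 2)² = -7*(-2)² = -7*4 = -28)
V(s) = (4/7 + s)² (V(s) = (s + 4/7)² = (4/7 + s)²)
(75 + m(-5)*V(U(0))) - 1*(-165511) = (75 - 5*(4 + 7*(-28))²/49) - 1*(-165511) = (75 - 5*(4 - 196)²/49) + 165511 = (75 - 5*(-192)²/49) + 165511 = (75 - 5*36864/49) + 165511 = (75 - 184320/49) + 165511 = -180645/49 + 165511 = 7929394/49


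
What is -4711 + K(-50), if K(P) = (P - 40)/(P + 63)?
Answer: -61333/13 ≈ -4717.9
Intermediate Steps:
K(P) = (-40 + P)/(63 + P)
-4711 + K(-50) = -4711 + (-40 - 50)/(63 - 50) = -4711 - 90/13 = -61333/13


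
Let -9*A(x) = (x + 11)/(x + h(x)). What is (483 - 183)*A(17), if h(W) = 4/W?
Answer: -47600/879 ≈ -54.152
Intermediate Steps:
A(x) = -(11 + x)/(9*(x + 4/x)) (A(x) = -(x + 11)/(9*(x + 4/x)) = -(11 + x)/(9*(x + 4/x)))
(483 - 183)*A(17) = (483 - 183)*(-1*17*(11 + 17)/(36 + 9*17²)) = 300*(-1*17*28/(36 + 9*289)) = 300*(-1*17*28/(36 + 2601)) = 300*(-1*17*28/2637) = 300*(-1*17*1/2637*28) = 300*(-476/2637) = -47600/879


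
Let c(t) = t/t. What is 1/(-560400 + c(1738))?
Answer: -1/560399 ≈ -1.7844e-6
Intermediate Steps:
c(t) = 1
1/(-560400 + c(1738)) = 1/(-560400 + 1) = 1/(-560399) = -1/560399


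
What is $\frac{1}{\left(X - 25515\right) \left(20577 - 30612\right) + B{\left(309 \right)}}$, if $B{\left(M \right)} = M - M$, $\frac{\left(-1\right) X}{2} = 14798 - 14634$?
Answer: $\frac{1}{259334505} \approx 3.856 \cdot 10^{-9}$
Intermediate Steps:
$X = -328$ ($X = - 2 \left(14798 - 14634\right) = \left(-2\right) 164 = -328$)
$B{\left(M \right)} = 0$
$\frac{1}{\left(X - 25515\right) \left(20577 - 30612\right) + B{\left(309 \right)}} = \frac{1}{\left(-328 - 25515\right) \left(20577 - 30612\right) + 0} = \frac{1}{\left(-328 - 25515\right) \left(-10035\right) + 0} = \frac{1}{\left(-25843\right) \left(-10035\right) + 0} = \frac{1}{259334505 + 0} = \frac{1}{259334505}$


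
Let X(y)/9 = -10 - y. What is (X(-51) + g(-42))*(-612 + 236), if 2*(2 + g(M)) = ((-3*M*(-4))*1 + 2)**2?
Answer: -47514744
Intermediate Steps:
X(y) = -90 - 9*y (X(y) = 9*(-10 - y) = -90 - 9*y)
g(M) = -2 + (2 + 12*M)**2/2 (g(M) = -2 + ((-3*M*(-4))*1 + 2)**2/2 = -2 + ((12*M)*1 + 2)**2/2 = -2 + (12*M + 2)**2/2 = -2 + (2 + 12*M)**2/2)
(X(-51) + g(-42))*(-612 + 236) = ((-90 - 9*(-51)) + 24*(-42)*(1 + 3*(-42)))*(-612 + 236) = ((-90 + 459) + 24*(-42)*(1 - 126))*(-376) = (369 + 24*(-42)*(-125))*(-376) = (369 + 126000)*(-376) = 126369*(-376) = -47514744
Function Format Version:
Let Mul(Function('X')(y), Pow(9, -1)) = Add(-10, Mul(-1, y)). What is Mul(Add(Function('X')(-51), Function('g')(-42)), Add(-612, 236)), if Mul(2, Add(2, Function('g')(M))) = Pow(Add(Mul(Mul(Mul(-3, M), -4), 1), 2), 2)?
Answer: -47514744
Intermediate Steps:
Function('X')(y) = Add(-90, Mul(-9, y)) (Function('X')(y) = Mul(9, Add(-10, Mul(-1, y))) = Add(-90, Mul(-9, y)))
Function('g')(M) = Add(-2, Mul(Rational(1, 2), Pow(Add(2, Mul(12, M)), 2))) (Function('g')(M) = Add(-2, Mul(Rational(1, 2), Pow(Add(Mul(Mul(Mul(-3, M), -4), 1), 2), 2))) = Add(-2, Mul(Rational(1, 2), Pow(Add(Mul(Mul(12, M), 1), 2), 2))) = Add(-2, Mul(Rational(1, 2), Pow(Add(Mul(12, M), 2), 2))) = Add(-2, Mul(Rational(1, 2), Pow(Add(2, Mul(12, M)), 2))))
Mul(Add(Function('X')(-51), Function('g')(-42)), Add(-612, 236)) = Mul(Add(Add(-90, Mul(-9, -51)), Mul(24, -42, Add(1, Mul(3, -42)))), Add(-612, 236)) = Mul(Add(Add(-90, 459), Mul(24, -42, Add(1, -126))), -376) = Mul(Add(369, Mul(24, -42, -125)), -376) = Mul(Add(369, 126000), -376) = Mul(126369, -376) = -47514744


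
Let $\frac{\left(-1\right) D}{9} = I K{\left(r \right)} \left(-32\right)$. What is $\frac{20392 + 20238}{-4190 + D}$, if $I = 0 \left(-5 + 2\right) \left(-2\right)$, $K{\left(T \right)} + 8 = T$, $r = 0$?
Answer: $- \frac{4063}{419} \approx -9.6969$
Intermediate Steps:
$K{\left(T \right)} = -8 + T$
$I = 0$ ($I = 0 \left(-3\right) \left(-2\right) = 0 \left(-2\right) = 0$)
$D = 0$ ($D = - 9 \cdot 0 \left(-8 + 0\right) \left(-32\right) = - 9 \cdot 0 \left(-8\right) \left(-32\right) = - 9 \cdot 0 \left(-32\right) = \left(-9\right) 0 = 0$)
$\frac{20392 + 20238}{-4190 + D} = \frac{20392 + 20238}{-4190 + 0} = \frac{40630}{-4190} = 40630 \left(- \frac{1}{4190}\right) = - \frac{4063}{419}$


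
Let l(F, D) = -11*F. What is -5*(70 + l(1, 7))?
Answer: -295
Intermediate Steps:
-5*(70 + l(1, 7)) = -5*(70 - 11*1) = -5*(70 - 11) = -5*59 = -295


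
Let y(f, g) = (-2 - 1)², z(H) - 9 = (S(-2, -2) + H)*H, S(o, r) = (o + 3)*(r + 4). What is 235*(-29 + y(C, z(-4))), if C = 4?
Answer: -4700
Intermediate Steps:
S(o, r) = (3 + o)*(4 + r)
z(H) = 9 + H*(2 + H) (z(H) = 9 + ((12 + 3*(-2) + 4*(-2) - 2*(-2)) + H)*H = 9 + ((12 - 6 - 8 + 4) + H)*H = 9 + (2 + H)*H = 9 + H*(2 + H))
y(f, g) = 9 (y(f, g) = (-3)² = 9)
235*(-29 + y(C, z(-4))) = 235*(-29 + 9) = 235*(-20) = -4700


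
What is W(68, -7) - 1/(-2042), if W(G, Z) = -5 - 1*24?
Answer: -59217/2042 ≈ -29.000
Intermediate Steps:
W(G, Z) = -29 (W(G, Z) = -5 - 24 = -29)
W(68, -7) - 1/(-2042) = -29 - 1/(-2042) = -29 - 1*(-1/2042) = -29 + 1/2042 = -59217/2042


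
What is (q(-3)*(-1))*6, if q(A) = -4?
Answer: 24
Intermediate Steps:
(q(-3)*(-1))*6 = -4*(-1)*6 = 4*6 = 24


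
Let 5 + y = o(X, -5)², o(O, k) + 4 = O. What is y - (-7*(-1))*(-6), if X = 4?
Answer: 37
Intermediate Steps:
o(O, k) = -4 + O
y = -5 (y = -5 + (-4 + 4)² = -5 + 0² = -5 + 0 = -5)
y - (-7*(-1))*(-6) = -5 - (-7*(-1))*(-6) = -5 - 7*(-6) = -5 - 1*(-42) = -5 + 42 = 37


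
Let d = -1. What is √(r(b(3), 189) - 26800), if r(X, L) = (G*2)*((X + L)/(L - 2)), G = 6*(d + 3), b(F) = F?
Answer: 4*I*√58519219/187 ≈ 163.63*I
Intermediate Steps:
G = 12 (G = 6*(-1 + 3) = 6*2 = 12)
r(X, L) = 24*(L + X)/(-2 + L) (r(X, L) = (12*2)*((X + L)/(L - 2)) = 24*((L + X)/(-2 + L)) = 24*(L + X)/(-2 + L))
√(r(b(3), 189) - 26800) = √(24*(189 + 3)/(-2 + 189) - 26800) = √(24*192/187 - 26800) = √(24*(1/187)*192 - 26800) = √(4608/187 - 26800) = √(-5006992/187) = 4*I*√58519219/187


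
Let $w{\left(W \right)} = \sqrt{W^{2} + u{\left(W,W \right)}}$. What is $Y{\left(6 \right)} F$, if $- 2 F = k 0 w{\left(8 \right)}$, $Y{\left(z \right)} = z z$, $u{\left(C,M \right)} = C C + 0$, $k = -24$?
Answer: $0$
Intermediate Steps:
$u{\left(C,M \right)} = C^{2}$ ($u{\left(C,M \right)} = C^{2} + 0 = C^{2}$)
$Y{\left(z \right)} = z^{2}$
$w{\left(W \right)} = \sqrt{2} \sqrt{W^{2}}$ ($w{\left(W \right)} = \sqrt{W^{2} + W^{2}} = \sqrt{2 W^{2}} = \sqrt{2} \sqrt{W^{2}}$)
$F = 0$ ($F = - \frac{\left(-24\right) 0 \sqrt{2} \sqrt{8^{2}}}{2} = - \frac{0 \sqrt{2} \sqrt{64}}{2} = - \frac{0 \sqrt{2} \cdot 8}{2} = - \frac{0 \cdot 8 \sqrt{2}}{2} = \left(- \frac{1}{2}\right) 0 = 0$)
$Y{\left(6 \right)} F = 6^{2} \cdot 0 = 36 \cdot 0 = 0$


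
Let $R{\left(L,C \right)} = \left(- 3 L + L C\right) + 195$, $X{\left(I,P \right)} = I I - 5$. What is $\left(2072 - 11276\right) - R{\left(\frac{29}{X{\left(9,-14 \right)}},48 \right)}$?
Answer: $- \frac{715629}{76} \approx -9416.2$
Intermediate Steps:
$X{\left(I,P \right)} = -5 + I^{2}$ ($X{\left(I,P \right)} = I^{2} - 5 = -5 + I^{2}$)
$R{\left(L,C \right)} = 195 - 3 L + C L$ ($R{\left(L,C \right)} = \left(- 3 L + C L\right) + 195 = 195 - 3 L + C L$)
$\left(2072 - 11276\right) - R{\left(\frac{29}{X{\left(9,-14 \right)}},48 \right)} = \left(2072 - 11276\right) - \left(195 - 3 \frac{29}{-5 + 9^{2}} + 48 \frac{29}{-5 + 9^{2}}\right) = \left(2072 - 11276\right) - \left(195 - 3 \frac{29}{-5 + 81} + 48 \frac{29}{-5 + 81}\right) = -9204 - \left(195 - 3 \cdot \frac{29}{76} + 48 \cdot \frac{29}{76}\right) = -9204 - \left(195 - 3 \cdot 29 \cdot \frac{1}{76} + 48 \cdot 29 \cdot \frac{1}{76}\right) = -9204 - \left(195 - \frac{87}{76} + 48 \cdot \frac{29}{76}\right) = -9204 - \left(195 - \frac{87}{76} + \frac{348}{19}\right) = -9204 - \frac{16125}{76} = - \frac{715629}{76}$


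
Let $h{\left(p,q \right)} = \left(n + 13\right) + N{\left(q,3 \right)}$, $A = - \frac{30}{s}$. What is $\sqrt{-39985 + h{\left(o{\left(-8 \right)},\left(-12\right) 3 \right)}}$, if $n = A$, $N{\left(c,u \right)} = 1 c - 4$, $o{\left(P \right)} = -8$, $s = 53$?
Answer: $\frac{i \sqrt{112395298}}{53} \approx 200.03 i$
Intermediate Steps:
$A = - \frac{30}{53} \approx -0.56604$
$N{\left(c,u \right)} = -4 + c$ ($N{\left(c,u \right)} = c - 4 = -4 + c$)
$n = - \frac{30}{53} \approx -0.56604$
$h{\left(p,q \right)} = \frac{447}{53} + q$ ($h{\left(p,q \right)} = \left(- \frac{30}{53} + 13\right) + \left(-4 + q\right) = \frac{659}{53} + \left(-4 + q\right) = \frac{447}{53} + q$)
$\sqrt{-39985 + h{\left(o{\left(-8 \right)},\left(-12\right) 3 \right)}} = \sqrt{-39985 + \left(\frac{447}{53} - 36\right)} = \sqrt{-39985 - \frac{1461}{53}} = \sqrt{- \frac{2120666}{53}} = \frac{i \sqrt{112395298}}{53}$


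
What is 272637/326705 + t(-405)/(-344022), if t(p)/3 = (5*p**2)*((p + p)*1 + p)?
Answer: 325577074197213/37464569170 ≈ 8690.3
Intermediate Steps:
t(p) = 45*p**3 (t(p) = 3*((5*p**2)*((p + p)*1 + p)) = 3*((5*p**2)*((2*p)*1 + p)) = 3*((5*p**2)*(2*p + p)) = 3*((5*p**2)*(3*p)) = 3*(15*p**3) = 45*p**3)
272637/326705 + t(-405)/(-344022) = 272637/326705 + (45*(-405)**3)/(-344022) = 272637*(1/326705) + (45*(-66430125))*(-1/344022) = 272637/326705 - 2989355625*(-1/344022) = 272637/326705 + 996451875/114674 = 325577074197213/37464569170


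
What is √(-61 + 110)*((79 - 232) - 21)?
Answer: -1218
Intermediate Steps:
√(-61 + 110)*((79 - 232) - 21) = √49*(-153 - 21) = 7*(-174) = -1218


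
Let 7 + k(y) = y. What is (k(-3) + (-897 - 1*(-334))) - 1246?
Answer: -1819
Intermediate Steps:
k(y) = -7 + y
(k(-3) + (-897 - 1*(-334))) - 1246 = ((-7 - 3) + (-897 - 1*(-334))) - 1246 = (-10 + (-897 + 334)) - 1246 = (-10 - 563) - 1246 = -573 - 1246 = -1819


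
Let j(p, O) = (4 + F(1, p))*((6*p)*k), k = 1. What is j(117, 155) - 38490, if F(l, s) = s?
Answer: 46452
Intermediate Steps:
j(p, O) = 6*p*(4 + p) (j(p, O) = (4 + p)*((6*p)*1) = (4 + p)*(6*p) = 6*p*(4 + p))
j(117, 155) - 38490 = 6*117*(4 + 117) - 38490 = 6*117*121 - 38490 = 84942 - 38490 = 46452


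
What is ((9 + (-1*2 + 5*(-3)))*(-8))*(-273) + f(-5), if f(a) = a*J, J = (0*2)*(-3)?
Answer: -17472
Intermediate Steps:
J = 0 (J = 0*(-3) = 0)
f(a) = 0 (f(a) = a*0 = 0)
((9 + (-1*2 + 5*(-3)))*(-8))*(-273) + f(-5) = ((9 + (-1*2 + 5*(-3)))*(-8))*(-273) + 0 = ((9 + (-2 - 15))*(-8))*(-273) + 0 = ((9 - 17)*(-8))*(-273) + 0 = -8*(-8)*(-273) + 0 = 64*(-273) + 0 = -17472 + 0 = -17472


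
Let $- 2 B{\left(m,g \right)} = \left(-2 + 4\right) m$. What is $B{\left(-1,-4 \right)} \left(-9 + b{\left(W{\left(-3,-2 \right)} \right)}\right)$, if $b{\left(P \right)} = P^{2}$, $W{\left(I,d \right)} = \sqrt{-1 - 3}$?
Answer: $-13$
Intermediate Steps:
$B{\left(m,g \right)} = - m$ ($B{\left(m,g \right)} = - \frac{\left(-2 + 4\right) m}{2} = - \frac{2 m}{2} = - m$)
$W{\left(I,d \right)} = 2 i$ ($W{\left(I,d \right)} = \sqrt{-4} = 2 i$)
$B{\left(-1,-4 \right)} \left(-9 + b{\left(W{\left(-3,-2 \right)} \right)}\right) = \left(-1\right) \left(-1\right) \left(-9 + \left(2 i\right)^{2}\right) = 1 \left(-9 - 4\right) = 1 \left(-13\right) = -13$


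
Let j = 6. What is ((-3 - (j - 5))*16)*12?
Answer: -768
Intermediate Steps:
((-3 - (j - 5))*16)*12 = ((-3 - (6 - 5))*16)*12 = ((-3 - 1*1)*16)*12 = ((-3 - 1)*16)*12 = -4*16*12 = -64*12 = -768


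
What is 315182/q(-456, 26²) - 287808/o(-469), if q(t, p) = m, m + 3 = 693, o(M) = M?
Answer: 173203939/161805 ≈ 1070.4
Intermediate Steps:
m = 690 (m = -3 + 693 = 690)
q(t, p) = 690
315182/q(-456, 26²) - 287808/o(-469) = 315182/690 - 287808/(-469) = 315182*(1/690) - 287808*(-1/469) = 157591/345 + 287808/469 = 173203939/161805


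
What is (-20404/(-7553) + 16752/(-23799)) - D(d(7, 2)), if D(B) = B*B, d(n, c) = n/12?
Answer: 14299233619/8628184656 ≈ 1.6573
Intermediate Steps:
d(n, c) = n/12 (d(n, c) = n*(1/12) = n/12)
D(B) = B**2
(-20404/(-7553) + 16752/(-23799)) - D(d(7, 2)) = (-20404/(-7553) + 16752/(-23799)) - ((1/12)*7)**2 = (-20404*(-1/7553) + 16752*(-1/23799)) - (7/12)**2 = (20404/7553 - 5584/7933) - 1*49/144 = 119688980/59917949 - 49/144 = 14299233619/8628184656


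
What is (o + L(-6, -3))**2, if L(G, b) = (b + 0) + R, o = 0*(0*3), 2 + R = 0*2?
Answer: 25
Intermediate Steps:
R = -2 (R = -2 + 0*2 = -2 + 0 = -2)
o = 0 (o = 0*0 = 0)
L(G, b) = -2 + b (L(G, b) = (b + 0) - 2 = b - 2 = -2 + b)
(o + L(-6, -3))**2 = (0 + (-2 - 3))**2 = (0 - 5)**2 = (-5)**2 = 25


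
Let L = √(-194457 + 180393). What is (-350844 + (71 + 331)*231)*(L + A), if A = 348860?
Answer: -89999600520 - 1031928*I*√879 ≈ -9.0e+10 - 3.0595e+7*I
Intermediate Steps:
L = 4*I*√879 (L = √(-14064) = 4*I*√879 ≈ 118.59*I)
(-350844 + (71 + 331)*231)*(L + A) = (-350844 + (71 + 331)*231)*(4*I*√879 + 348860) = (-350844 + 402*231)*(348860 + 4*I*√879) = (-350844 + 92862)*(348860 + 4*I*√879) = -257982*(348860 + 4*I*√879) = -89999600520 - 1031928*I*√879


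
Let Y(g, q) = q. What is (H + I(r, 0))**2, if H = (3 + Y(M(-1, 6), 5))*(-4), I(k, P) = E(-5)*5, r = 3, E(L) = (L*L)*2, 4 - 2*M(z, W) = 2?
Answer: 47524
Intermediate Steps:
M(z, W) = 1 (M(z, W) = 2 - 1/2*2 = 2 - 1 = 1)
E(L) = 2*L**2 (E(L) = L**2*2 = 2*L**2)
I(k, P) = 250 (I(k, P) = (2*(-5)**2)*5 = (2*25)*5 = 50*5 = 250)
H = -32 (H = (3 + 5)*(-4) = 8*(-4) = -32)
(H + I(r, 0))**2 = (-32 + 250)**2 = 218**2 = 47524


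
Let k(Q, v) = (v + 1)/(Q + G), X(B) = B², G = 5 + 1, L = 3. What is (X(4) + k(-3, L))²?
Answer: 2704/9 ≈ 300.44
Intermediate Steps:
G = 6
k(Q, v) = (1 + v)/(6 + Q) (k(Q, v) = (v + 1)/(Q + 6) = (1 + v)/(6 + Q))
(X(4) + k(-3, L))² = (4² + (1 + 3)/(6 - 3))² = (16 + 4/3)² = (52/3)² = 2704/9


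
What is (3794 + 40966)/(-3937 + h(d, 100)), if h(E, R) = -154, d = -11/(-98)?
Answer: -44760/4091 ≈ -10.941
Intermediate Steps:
d = 11/98 (d = -11*(-1/98) = 11/98 ≈ 0.11224)
(3794 + 40966)/(-3937 + h(d, 100)) = (3794 + 40966)/(-3937 - 154) = 44760/(-4091) = 44760*(-1/4091) = -44760/4091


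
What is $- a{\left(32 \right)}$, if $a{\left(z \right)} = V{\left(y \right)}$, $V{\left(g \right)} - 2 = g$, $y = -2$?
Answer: $0$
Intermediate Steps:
$V{\left(g \right)} = 2 + g$
$a{\left(z \right)} = 0$ ($a{\left(z \right)} = 2 - 2 = 0$)
$- a{\left(32 \right)} = \left(-1\right) 0 = 0$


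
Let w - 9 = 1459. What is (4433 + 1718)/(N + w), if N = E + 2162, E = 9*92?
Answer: 6151/4458 ≈ 1.3798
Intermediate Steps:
E = 828
w = 1468 (w = 9 + 1459 = 1468)
N = 2990 (N = 828 + 2162 = 2990)
(4433 + 1718)/(N + w) = (4433 + 1718)/(2990 + 1468) = 6151/4458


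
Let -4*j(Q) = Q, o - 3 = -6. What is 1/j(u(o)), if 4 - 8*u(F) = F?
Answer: -32/7 ≈ -4.5714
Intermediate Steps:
o = -3 (o = 3 - 6 = -3)
u(F) = 1/2 - F/8
j(Q) = -Q/4
1/j(u(o)) = 1/(-(1/2 - 1/8*(-3))/4) = 1/(-(1/2 + 3/8)/4) = 1/(-1/4*7/8) = 1/(-7/32) = -32/7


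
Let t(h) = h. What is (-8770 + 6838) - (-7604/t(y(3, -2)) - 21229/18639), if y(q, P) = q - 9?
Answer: -59611145/18639 ≈ -3198.2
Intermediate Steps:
y(q, P) = -9 + q
(-8770 + 6838) - (-7604/t(y(3, -2)) - 21229/18639) = (-8770 + 6838) - (-7604/(-9 + 3) - 21229/18639) = -1932 - (-7604/(-6) - 21229*1/18639) = -1932 - (-7604*(-1/6) - 21229/18639) = -1932 - (3802/3 - 21229/18639) = -1932 - 1*23600597/18639 = -1932 - 23600597/18639 = -59611145/18639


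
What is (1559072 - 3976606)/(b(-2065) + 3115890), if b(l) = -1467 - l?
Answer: -1208767/1558244 ≈ -0.77572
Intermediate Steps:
(1559072 - 3976606)/(b(-2065) + 3115890) = (1559072 - 3976606)/((-1467 - 1*(-2065)) + 3115890) = -2417534/((-1467 + 2065) + 3115890) = -2417534/(598 + 3115890) = -2417534/3116488 = -2417534*1/3116488 = -1208767/1558244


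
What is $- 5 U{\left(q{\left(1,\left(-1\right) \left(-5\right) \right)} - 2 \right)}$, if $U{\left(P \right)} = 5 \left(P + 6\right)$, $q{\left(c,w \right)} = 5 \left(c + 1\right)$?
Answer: $-350$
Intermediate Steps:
$q{\left(c,w \right)} = 5 + 5 c$ ($q{\left(c,w \right)} = 5 \left(1 + c\right) = 5 + 5 c$)
$U{\left(P \right)} = 30 + 5 P$ ($U{\left(P \right)} = 5 \left(6 + P\right) = 30 + 5 P$)
$- 5 U{\left(q{\left(1,\left(-1\right) \left(-5\right) \right)} - 2 \right)} = - 5 \left(30 + 5 \left(\left(5 + 5 \cdot 1\right) - 2\right)\right) = - 5 \left(30 + 5 \left(\left(5 + 5\right) - 2\right)\right) = - 5 \left(30 + 5 \left(10 - 2\right)\right) = - 5 \left(30 + 5 \cdot 8\right) = - 5 \left(30 + 40\right) = \left(-5\right) 70 = -350$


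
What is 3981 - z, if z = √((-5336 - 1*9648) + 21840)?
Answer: 3981 - 2*√1714 ≈ 3898.2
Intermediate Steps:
z = 2*√1714 (z = √((-5336 - 9648) + 21840) = √(-14984 + 21840) = √6856 = 2*√1714 ≈ 82.801)
3981 - z = 3981 - 2*√1714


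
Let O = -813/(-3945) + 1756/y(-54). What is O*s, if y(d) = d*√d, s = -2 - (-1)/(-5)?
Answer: -2981/6575 - 4829*I*√6/1215 ≈ -0.45338 - 9.7355*I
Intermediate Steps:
s = -11/5 (s = -2 - (-1)*(-1)/5 = -2 - 1*⅕ = -2 - ⅕ = -11/5 ≈ -2.2000)
y(d) = d^(3/2)
O = 271/1315 + 439*I*√6/243 (O = -813/(-3945) + 1756/((-54)^(3/2)) = -813*(-1/3945) + 1756/((-162*I*√6)) = 271/1315 + 1756*(I*√6/972) = 271/1315 + 439*I*√6/243 ≈ 0.20608 + 4.4252*I)
O*s = (271/1315 + 439*I*√6/243)*(-11/5) = -2981/6575 - 4829*I*√6/1215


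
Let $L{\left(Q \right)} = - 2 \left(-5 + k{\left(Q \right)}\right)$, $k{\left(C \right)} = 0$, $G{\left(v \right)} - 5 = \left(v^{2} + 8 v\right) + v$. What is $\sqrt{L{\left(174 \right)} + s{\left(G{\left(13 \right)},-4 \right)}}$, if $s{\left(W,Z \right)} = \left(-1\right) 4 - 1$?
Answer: $\sqrt{5} \approx 2.2361$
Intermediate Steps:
$G{\left(v \right)} = 5 + v^{2} + 9 v$ ($G{\left(v \right)} = 5 + \left(\left(v^{2} + 8 v\right) + v\right) = 5 + \left(v^{2} + 9 v\right) = 5 + v^{2} + 9 v$)
$s{\left(W,Z \right)} = -5$ ($s{\left(W,Z \right)} = -4 - 1 = -5$)
$L{\left(Q \right)} = 10$ ($L{\left(Q \right)} = - 2 \left(-5 + 0\right) = \left(-2\right) \left(-5\right) = 10$)
$\sqrt{L{\left(174 \right)} + s{\left(G{\left(13 \right)},-4 \right)}} = \sqrt{10 - 5} = \sqrt{5}$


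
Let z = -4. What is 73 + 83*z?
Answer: -259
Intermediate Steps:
73 + 83*z = 73 + 83*(-4) = 73 - 332 = -259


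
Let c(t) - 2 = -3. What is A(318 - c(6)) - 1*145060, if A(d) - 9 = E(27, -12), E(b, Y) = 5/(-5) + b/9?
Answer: -145049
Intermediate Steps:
c(t) = -1 (c(t) = 2 - 3 = -1)
E(b, Y) = -1 + b/9 (E(b, Y) = 5*(-1/5) + b*(1/9) = -1 + b/9)
A(d) = 11 (A(d) = 9 + (-1 + (1/9)*27) = 9 + (-1 + 3) = 9 + 2 = 11)
A(318 - c(6)) - 1*145060 = 11 - 1*145060 = 11 - 145060 = -145049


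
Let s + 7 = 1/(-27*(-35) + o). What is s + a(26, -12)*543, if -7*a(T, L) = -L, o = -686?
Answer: -242904/259 ≈ -937.85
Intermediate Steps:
a(T, L) = L/7 (a(T, L) = -(-1)*L/7 = L/7)
s = -1812/259 (s = -7 + 1/(-27*(-35) - 686) = -7 + 1/(945 - 686) = -7 + 1/259 = -1812/259 ≈ -6.9961)
s + a(26, -12)*543 = -1812/259 + ((⅐)*(-12))*543 = -1812/259 - 12/7*543 = -1812/259 - 6516/7 = -242904/259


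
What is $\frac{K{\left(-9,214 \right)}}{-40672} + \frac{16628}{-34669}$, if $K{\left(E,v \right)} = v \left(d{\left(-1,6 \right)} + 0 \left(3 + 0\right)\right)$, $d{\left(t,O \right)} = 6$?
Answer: $- \frac{180202253}{352514392} \approx -0.51119$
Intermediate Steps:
$K{\left(E,v \right)} = 6 v$ ($K{\left(E,v \right)} = v \left(6 + 0 \left(3 + 0\right)\right) = v \left(6 + 0 \cdot 3\right) = v \left(6 + 0\right) = v 6 = 6 v$)
$\frac{K{\left(-9,214 \right)}}{-40672} + \frac{16628}{-34669} = \frac{6 \cdot 214}{-40672} + \frac{16628}{-34669} = 1284 \left(- \frac{1}{40672}\right) + 16628 \left(- \frac{1}{34669}\right) = - \frac{321}{10168} - \frac{16628}{34669} = - \frac{180202253}{352514392}$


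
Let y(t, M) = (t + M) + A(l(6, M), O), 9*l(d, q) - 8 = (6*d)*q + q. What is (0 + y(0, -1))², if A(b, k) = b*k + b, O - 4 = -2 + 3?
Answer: 3721/9 ≈ 413.44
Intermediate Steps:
O = 5 (O = 4 + (-2 + 3) = 4 + 1 = 5)
l(d, q) = 8/9 + q/9 + 2*d*q/3 (l(d, q) = 8/9 + ((6*d)*q + q)/9 = 8/9 + (6*d*q + q)/9 = 8/9 + (q + 6*d*q)/9 = 8/9 + (q/9 + 2*d*q/3) = 8/9 + q/9 + 2*d*q/3)
A(b, k) = b + b*k
y(t, M) = 16/3 + t + 77*M/3 (y(t, M) = (t + M) + (8/9 + M/9 + (⅔)*6*M)*(1 + 5) = (M + t) + (8/9 + M/9 + 4*M)*6 = (M + t) + (8/9 + 37*M/9)*6 = (M + t) + (16/3 + 74*M/3) = 16/3 + t + 77*M/3)
(0 + y(0, -1))² = (0 + (16/3 + 0 + (77/3)*(-1)))² = (0 + (16/3 + 0 - 77/3))² = (0 - 61/3)² = (-61/3)² = 3721/9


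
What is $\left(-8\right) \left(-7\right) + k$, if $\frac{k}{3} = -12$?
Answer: $20$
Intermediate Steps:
$k = -36$ ($k = 3 \left(-12\right) = -36$)
$\left(-8\right) \left(-7\right) + k = \left(-8\right) \left(-7\right) - 36 = 56 - 36 = 20$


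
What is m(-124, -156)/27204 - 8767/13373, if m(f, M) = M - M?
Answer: -8767/13373 ≈ -0.65557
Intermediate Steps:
m(f, M) = 0
m(-124, -156)/27204 - 8767/13373 = 0/27204 - 8767/13373 = 0*(1/27204) - 8767*1/13373 = 0 - 8767/13373 = -8767/13373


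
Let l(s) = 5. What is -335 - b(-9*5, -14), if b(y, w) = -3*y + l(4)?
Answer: -475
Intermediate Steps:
b(y, w) = 5 - 3*y (b(y, w) = -3*y + 5 = 5 - 3*y)
-335 - b(-9*5, -14) = -335 - (5 - (-27)*5) = -335 - (5 - 3*(-45)) = -335 - (5 + 135) = -335 - 1*140 = -335 - 140 = -475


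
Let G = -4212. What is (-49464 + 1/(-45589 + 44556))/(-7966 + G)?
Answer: 51096313/12579874 ≈ 4.0618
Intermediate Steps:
(-49464 + 1/(-45589 + 44556))/(-7966 + G) = (-49464 + 1/(-45589 + 44556))/(-7966 - 4212) = (-49464 + 1/(-1033))/(-12178) = (-49464 - 1/1033)*(-1/12178) = -51096313/1033*(-1/12178) = 51096313/12579874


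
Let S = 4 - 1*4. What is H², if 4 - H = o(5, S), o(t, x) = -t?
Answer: 81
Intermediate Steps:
S = 0 (S = 4 - 4 = 0)
H = 9 (H = 4 - (-1)*5 = 4 - 1*(-5) = 4 + 5 = 9)
H² = 9² = 81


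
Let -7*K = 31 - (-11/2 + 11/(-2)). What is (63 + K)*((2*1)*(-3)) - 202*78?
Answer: -16098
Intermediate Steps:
K = -6 (K = -(31 - (-11/2 + 11/(-2)))/7 = -(31 - (-11*½ + 11*(-½)))/7 = -(31 - (-11/2 - 11/2))/7 = -(31 - 1*(-11))/7 = -(31 + 11)/7 = -⅐*42 = -6)
(63 + K)*((2*1)*(-3)) - 202*78 = (63 - 6)*((2*1)*(-3)) - 202*78 = 57*(2*(-3)) - 1*15756 = 57*(-6) - 15756 = -342 - 15756 = -16098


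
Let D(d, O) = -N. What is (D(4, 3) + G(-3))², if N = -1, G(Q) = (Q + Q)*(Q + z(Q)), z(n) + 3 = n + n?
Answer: 5329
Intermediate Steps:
z(n) = -3 + 2*n (z(n) = -3 + (n + n) = -3 + 2*n)
G(Q) = 2*Q*(-3 + 3*Q) (G(Q) = (Q + Q)*(Q + (-3 + 2*Q)) = (2*Q)*(-3 + 3*Q) = 2*Q*(-3 + 3*Q))
D(d, O) = 1 (D(d, O) = -1*(-1) = 1)
(D(4, 3) + G(-3))² = (1 + 6*(-3)*(-1 - 3))² = (1 + 6*(-3)*(-4))² = (1 + 72)² = 73² = 5329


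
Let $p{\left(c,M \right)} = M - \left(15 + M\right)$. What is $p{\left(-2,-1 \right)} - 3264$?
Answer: $-3279$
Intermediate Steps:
$p{\left(c,M \right)} = -15$
$p{\left(-2,-1 \right)} - 3264 = -15 - 3264 = -3279$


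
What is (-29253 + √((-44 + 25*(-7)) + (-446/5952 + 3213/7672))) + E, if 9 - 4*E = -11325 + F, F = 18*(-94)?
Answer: -51993/2 + I*√2271687963342/101928 ≈ -25997.0 + 14.787*I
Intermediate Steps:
F = -1692
E = 6513/2 (E = 9/4 - (-11325 - 1692)/4 = 9/4 - ¼*(-13017) = 9/4 + 13017/4 = 6513/2 ≈ 3256.5)
(-29253 + √((-44 + 25*(-7)) + (-446/5952 + 3213/7672))) + E = (-29253 + √((-44 + 25*(-7)) + (-446/5952 + 3213/7672))) + 6513/2 = (-29253 + √((-44 - 175) + (-446*1/5952 + 3213*(1/7672)))) + 6513/2 = (-29253 + √(-219 + (-223/2976 + 459/1096))) + 6513/2 = (-29253 + √(-219 + 140197/407712)) + 6513/2 = (-29253 + √(-89148731/407712)) + 6513/2 = (-29253 + I*√2271687963342/101928) + 6513/2 = -51993/2 + I*√2271687963342/101928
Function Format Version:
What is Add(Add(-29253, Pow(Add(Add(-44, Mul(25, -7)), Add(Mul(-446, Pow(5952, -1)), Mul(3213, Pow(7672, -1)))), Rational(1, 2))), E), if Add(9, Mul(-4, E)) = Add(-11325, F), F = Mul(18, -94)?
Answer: Add(Rational(-51993, 2), Mul(Rational(1, 101928), I, Pow(2271687963342, Rational(1, 2)))) ≈ Add(-25997., Mul(14.787, I))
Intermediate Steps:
F = -1692
E = Rational(6513, 2) (E = Add(Rational(9, 4), Mul(Rational(-1, 4), Add(-11325, -1692))) = Add(Rational(9, 4), Mul(Rational(-1, 4), -13017)) = Add(Rational(9, 4), Rational(13017, 4)) = Rational(6513, 2) ≈ 3256.5)
Add(Add(-29253, Pow(Add(Add(-44, Mul(25, -7)), Add(Mul(-446, Pow(5952, -1)), Mul(3213, Pow(7672, -1)))), Rational(1, 2))), E) = Add(Add(-29253, Pow(Add(Add(-44, Mul(25, -7)), Add(Mul(-446, Pow(5952, -1)), Mul(3213, Pow(7672, -1)))), Rational(1, 2))), Rational(6513, 2)) = Add(Add(-29253, Pow(Add(Add(-44, -175), Add(Mul(-446, Rational(1, 5952)), Mul(3213, Rational(1, 7672)))), Rational(1, 2))), Rational(6513, 2)) = Add(Add(-29253, Pow(Add(-219, Add(Rational(-223, 2976), Rational(459, 1096))), Rational(1, 2))), Rational(6513, 2)) = Add(Add(-29253, Pow(Add(-219, Rational(140197, 407712)), Rational(1, 2))), Rational(6513, 2)) = Add(Add(-29253, Pow(Rational(-89148731, 407712), Rational(1, 2))), Rational(6513, 2)) = Add(Add(-29253, Mul(Rational(1, 101928), I, Pow(2271687963342, Rational(1, 2)))), Rational(6513, 2)) = Add(Rational(-51993, 2), Mul(Rational(1, 101928), I, Pow(2271687963342, Rational(1, 2))))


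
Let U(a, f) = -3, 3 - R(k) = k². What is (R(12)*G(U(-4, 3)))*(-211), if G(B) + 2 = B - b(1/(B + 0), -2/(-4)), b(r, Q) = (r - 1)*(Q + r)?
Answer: -426431/3 ≈ -1.4214e+5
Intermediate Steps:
R(k) = 3 - k²
b(r, Q) = (-1 + r)*(Q + r)
G(B) = -3/2 + B + 1/(2*B) - 1/B² (G(B) = -2 + (B - ((1/(B + 0))² - (-2)/(-4) - 1/(B + 0) + (-2/(-4))/(B + 0))) = -2 + (B - ((1/B)² - (-2)*(-1)/4 - 1/B + (-2*(-¼))/B)) = -2 + (B - (B⁻² - 1*½ - 1/B + 1/(2*B))) = -2 + (B - (B⁻² - ½ - 1/B + 1/(2*B))) = -2 + (B - (-½ + B⁻² - 1/(2*B))) = -2 + (B + (½ + 1/(2*B) - 1/B²)) = -2 + (½ + B + 1/(2*B) - 1/B²) = -3/2 + B + 1/(2*B) - 1/B²)
(R(12)*G(U(-4, 3)))*(-211) = ((3 - 1*12²)*(-3/2 - 3 + (½)/(-3) - 1/(-3)²))*(-211) = ((3 - 1*144)*(-3/2 - 3 + (½)*(-⅓) - 1*⅑))*(-211) = ((3 - 144)*(-3/2 - 3 - ⅙ - ⅑))*(-211) = -141*(-43/9)*(-211) = (2021/3)*(-211) = -426431/3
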